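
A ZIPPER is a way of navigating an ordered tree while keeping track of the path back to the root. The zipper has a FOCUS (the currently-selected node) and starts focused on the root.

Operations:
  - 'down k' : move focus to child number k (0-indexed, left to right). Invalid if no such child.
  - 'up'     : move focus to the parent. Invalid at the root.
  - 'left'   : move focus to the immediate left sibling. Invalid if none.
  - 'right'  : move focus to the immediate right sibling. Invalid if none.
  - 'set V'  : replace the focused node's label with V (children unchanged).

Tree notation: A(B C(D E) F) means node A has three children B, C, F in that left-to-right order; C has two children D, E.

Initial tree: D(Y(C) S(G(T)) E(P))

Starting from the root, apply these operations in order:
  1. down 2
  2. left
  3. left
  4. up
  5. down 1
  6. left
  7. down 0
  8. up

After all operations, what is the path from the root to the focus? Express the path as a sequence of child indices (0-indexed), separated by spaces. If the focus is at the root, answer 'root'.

Step 1 (down 2): focus=E path=2 depth=1 children=['P'] left=['Y', 'S'] right=[] parent=D
Step 2 (left): focus=S path=1 depth=1 children=['G'] left=['Y'] right=['E'] parent=D
Step 3 (left): focus=Y path=0 depth=1 children=['C'] left=[] right=['S', 'E'] parent=D
Step 4 (up): focus=D path=root depth=0 children=['Y', 'S', 'E'] (at root)
Step 5 (down 1): focus=S path=1 depth=1 children=['G'] left=['Y'] right=['E'] parent=D
Step 6 (left): focus=Y path=0 depth=1 children=['C'] left=[] right=['S', 'E'] parent=D
Step 7 (down 0): focus=C path=0/0 depth=2 children=[] left=[] right=[] parent=Y
Step 8 (up): focus=Y path=0 depth=1 children=['C'] left=[] right=['S', 'E'] parent=D

Answer: 0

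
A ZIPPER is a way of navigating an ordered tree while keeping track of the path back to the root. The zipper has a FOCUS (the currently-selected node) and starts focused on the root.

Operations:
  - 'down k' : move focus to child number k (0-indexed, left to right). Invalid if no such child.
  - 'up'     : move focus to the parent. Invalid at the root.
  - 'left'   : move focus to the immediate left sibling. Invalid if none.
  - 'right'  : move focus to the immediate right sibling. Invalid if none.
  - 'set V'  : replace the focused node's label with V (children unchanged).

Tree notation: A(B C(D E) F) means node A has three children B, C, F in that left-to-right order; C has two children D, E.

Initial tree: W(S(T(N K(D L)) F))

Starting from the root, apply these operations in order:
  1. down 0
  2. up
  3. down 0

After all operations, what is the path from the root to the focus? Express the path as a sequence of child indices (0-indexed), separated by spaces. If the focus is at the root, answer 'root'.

Answer: 0

Derivation:
Step 1 (down 0): focus=S path=0 depth=1 children=['T', 'F'] left=[] right=[] parent=W
Step 2 (up): focus=W path=root depth=0 children=['S'] (at root)
Step 3 (down 0): focus=S path=0 depth=1 children=['T', 'F'] left=[] right=[] parent=W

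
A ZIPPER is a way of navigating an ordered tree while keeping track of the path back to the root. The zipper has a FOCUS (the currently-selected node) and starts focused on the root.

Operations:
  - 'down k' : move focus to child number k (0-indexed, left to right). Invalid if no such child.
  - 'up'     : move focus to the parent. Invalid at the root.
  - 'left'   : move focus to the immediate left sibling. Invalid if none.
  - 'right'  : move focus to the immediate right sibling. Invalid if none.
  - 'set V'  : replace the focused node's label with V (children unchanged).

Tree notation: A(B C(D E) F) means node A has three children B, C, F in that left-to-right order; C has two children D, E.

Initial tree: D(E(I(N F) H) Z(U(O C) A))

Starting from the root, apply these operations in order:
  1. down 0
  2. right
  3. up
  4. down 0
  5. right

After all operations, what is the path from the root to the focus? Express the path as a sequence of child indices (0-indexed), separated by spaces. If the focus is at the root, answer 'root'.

Step 1 (down 0): focus=E path=0 depth=1 children=['I', 'H'] left=[] right=['Z'] parent=D
Step 2 (right): focus=Z path=1 depth=1 children=['U', 'A'] left=['E'] right=[] parent=D
Step 3 (up): focus=D path=root depth=0 children=['E', 'Z'] (at root)
Step 4 (down 0): focus=E path=0 depth=1 children=['I', 'H'] left=[] right=['Z'] parent=D
Step 5 (right): focus=Z path=1 depth=1 children=['U', 'A'] left=['E'] right=[] parent=D

Answer: 1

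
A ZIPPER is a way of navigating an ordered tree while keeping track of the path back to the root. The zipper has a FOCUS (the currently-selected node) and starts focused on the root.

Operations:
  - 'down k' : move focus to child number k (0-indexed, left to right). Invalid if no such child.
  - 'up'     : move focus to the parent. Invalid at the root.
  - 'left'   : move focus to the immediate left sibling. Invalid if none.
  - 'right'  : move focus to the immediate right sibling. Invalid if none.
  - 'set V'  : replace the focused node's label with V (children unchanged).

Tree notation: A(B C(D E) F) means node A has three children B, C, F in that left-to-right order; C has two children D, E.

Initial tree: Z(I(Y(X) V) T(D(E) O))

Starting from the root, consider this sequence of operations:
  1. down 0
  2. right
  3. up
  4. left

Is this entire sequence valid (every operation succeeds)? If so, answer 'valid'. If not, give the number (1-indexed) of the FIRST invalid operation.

Step 1 (down 0): focus=I path=0 depth=1 children=['Y', 'V'] left=[] right=['T'] parent=Z
Step 2 (right): focus=T path=1 depth=1 children=['D', 'O'] left=['I'] right=[] parent=Z
Step 3 (up): focus=Z path=root depth=0 children=['I', 'T'] (at root)
Step 4 (left): INVALID

Answer: 4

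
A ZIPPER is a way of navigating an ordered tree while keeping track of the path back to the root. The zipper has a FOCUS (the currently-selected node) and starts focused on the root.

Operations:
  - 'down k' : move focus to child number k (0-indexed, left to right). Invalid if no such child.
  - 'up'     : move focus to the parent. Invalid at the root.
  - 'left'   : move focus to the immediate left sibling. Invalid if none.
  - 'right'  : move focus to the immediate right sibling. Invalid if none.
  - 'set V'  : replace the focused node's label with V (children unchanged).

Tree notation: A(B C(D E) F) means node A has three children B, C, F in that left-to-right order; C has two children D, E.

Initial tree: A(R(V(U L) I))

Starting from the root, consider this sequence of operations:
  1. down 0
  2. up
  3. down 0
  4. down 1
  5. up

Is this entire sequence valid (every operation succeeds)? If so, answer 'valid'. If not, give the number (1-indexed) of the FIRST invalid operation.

Answer: valid

Derivation:
Step 1 (down 0): focus=R path=0 depth=1 children=['V', 'I'] left=[] right=[] parent=A
Step 2 (up): focus=A path=root depth=0 children=['R'] (at root)
Step 3 (down 0): focus=R path=0 depth=1 children=['V', 'I'] left=[] right=[] parent=A
Step 4 (down 1): focus=I path=0/1 depth=2 children=[] left=['V'] right=[] parent=R
Step 5 (up): focus=R path=0 depth=1 children=['V', 'I'] left=[] right=[] parent=A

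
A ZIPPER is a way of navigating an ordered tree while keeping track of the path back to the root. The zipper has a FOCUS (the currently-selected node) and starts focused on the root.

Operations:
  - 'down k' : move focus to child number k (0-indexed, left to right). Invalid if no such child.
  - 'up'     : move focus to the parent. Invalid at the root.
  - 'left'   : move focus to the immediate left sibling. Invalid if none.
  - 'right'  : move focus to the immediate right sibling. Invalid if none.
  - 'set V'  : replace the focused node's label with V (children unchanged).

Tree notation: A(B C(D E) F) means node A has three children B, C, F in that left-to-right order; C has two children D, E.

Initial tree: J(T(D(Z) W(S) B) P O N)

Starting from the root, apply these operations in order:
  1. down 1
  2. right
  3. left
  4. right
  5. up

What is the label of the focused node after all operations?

Answer: J

Derivation:
Step 1 (down 1): focus=P path=1 depth=1 children=[] left=['T'] right=['O', 'N'] parent=J
Step 2 (right): focus=O path=2 depth=1 children=[] left=['T', 'P'] right=['N'] parent=J
Step 3 (left): focus=P path=1 depth=1 children=[] left=['T'] right=['O', 'N'] parent=J
Step 4 (right): focus=O path=2 depth=1 children=[] left=['T', 'P'] right=['N'] parent=J
Step 5 (up): focus=J path=root depth=0 children=['T', 'P', 'O', 'N'] (at root)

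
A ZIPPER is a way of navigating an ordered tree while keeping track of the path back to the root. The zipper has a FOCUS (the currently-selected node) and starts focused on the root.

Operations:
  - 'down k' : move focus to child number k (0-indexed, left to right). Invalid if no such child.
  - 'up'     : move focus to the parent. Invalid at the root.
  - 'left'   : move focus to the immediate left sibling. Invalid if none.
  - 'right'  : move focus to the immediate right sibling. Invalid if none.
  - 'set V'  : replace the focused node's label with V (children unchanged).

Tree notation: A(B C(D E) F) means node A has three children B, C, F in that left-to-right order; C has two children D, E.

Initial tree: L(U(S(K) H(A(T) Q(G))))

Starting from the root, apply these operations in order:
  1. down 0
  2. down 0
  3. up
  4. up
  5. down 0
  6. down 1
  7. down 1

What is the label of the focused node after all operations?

Answer: Q

Derivation:
Step 1 (down 0): focus=U path=0 depth=1 children=['S', 'H'] left=[] right=[] parent=L
Step 2 (down 0): focus=S path=0/0 depth=2 children=['K'] left=[] right=['H'] parent=U
Step 3 (up): focus=U path=0 depth=1 children=['S', 'H'] left=[] right=[] parent=L
Step 4 (up): focus=L path=root depth=0 children=['U'] (at root)
Step 5 (down 0): focus=U path=0 depth=1 children=['S', 'H'] left=[] right=[] parent=L
Step 6 (down 1): focus=H path=0/1 depth=2 children=['A', 'Q'] left=['S'] right=[] parent=U
Step 7 (down 1): focus=Q path=0/1/1 depth=3 children=['G'] left=['A'] right=[] parent=H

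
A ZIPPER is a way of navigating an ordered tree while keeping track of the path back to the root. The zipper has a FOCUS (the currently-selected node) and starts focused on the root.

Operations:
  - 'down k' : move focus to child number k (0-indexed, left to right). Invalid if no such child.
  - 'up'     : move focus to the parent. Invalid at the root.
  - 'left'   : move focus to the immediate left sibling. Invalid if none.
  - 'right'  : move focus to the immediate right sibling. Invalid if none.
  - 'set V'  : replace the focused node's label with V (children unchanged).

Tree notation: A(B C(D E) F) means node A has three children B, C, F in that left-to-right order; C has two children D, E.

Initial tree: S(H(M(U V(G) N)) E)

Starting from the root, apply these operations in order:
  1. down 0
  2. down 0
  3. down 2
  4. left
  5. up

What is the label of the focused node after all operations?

Answer: M

Derivation:
Step 1 (down 0): focus=H path=0 depth=1 children=['M'] left=[] right=['E'] parent=S
Step 2 (down 0): focus=M path=0/0 depth=2 children=['U', 'V', 'N'] left=[] right=[] parent=H
Step 3 (down 2): focus=N path=0/0/2 depth=3 children=[] left=['U', 'V'] right=[] parent=M
Step 4 (left): focus=V path=0/0/1 depth=3 children=['G'] left=['U'] right=['N'] parent=M
Step 5 (up): focus=M path=0/0 depth=2 children=['U', 'V', 'N'] left=[] right=[] parent=H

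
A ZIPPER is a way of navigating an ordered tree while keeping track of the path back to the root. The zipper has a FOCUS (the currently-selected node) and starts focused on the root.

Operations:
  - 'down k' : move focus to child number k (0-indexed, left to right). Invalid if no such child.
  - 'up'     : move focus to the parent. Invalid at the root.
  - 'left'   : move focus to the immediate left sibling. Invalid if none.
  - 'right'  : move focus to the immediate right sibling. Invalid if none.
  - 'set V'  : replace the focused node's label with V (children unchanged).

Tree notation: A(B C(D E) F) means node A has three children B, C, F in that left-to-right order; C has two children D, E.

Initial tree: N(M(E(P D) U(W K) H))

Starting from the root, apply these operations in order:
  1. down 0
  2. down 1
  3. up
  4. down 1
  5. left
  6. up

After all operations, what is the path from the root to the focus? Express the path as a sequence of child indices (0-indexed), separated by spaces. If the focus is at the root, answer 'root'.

Step 1 (down 0): focus=M path=0 depth=1 children=['E', 'U', 'H'] left=[] right=[] parent=N
Step 2 (down 1): focus=U path=0/1 depth=2 children=['W', 'K'] left=['E'] right=['H'] parent=M
Step 3 (up): focus=M path=0 depth=1 children=['E', 'U', 'H'] left=[] right=[] parent=N
Step 4 (down 1): focus=U path=0/1 depth=2 children=['W', 'K'] left=['E'] right=['H'] parent=M
Step 5 (left): focus=E path=0/0 depth=2 children=['P', 'D'] left=[] right=['U', 'H'] parent=M
Step 6 (up): focus=M path=0 depth=1 children=['E', 'U', 'H'] left=[] right=[] parent=N

Answer: 0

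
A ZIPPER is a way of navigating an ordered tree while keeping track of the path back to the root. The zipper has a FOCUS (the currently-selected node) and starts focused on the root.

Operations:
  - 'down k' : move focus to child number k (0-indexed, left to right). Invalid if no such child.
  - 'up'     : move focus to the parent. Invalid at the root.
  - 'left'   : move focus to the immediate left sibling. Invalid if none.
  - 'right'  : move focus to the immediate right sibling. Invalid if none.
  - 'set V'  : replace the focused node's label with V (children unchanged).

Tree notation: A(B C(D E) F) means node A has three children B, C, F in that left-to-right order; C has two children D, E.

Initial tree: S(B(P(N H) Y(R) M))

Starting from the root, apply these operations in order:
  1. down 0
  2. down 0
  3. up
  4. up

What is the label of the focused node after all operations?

Step 1 (down 0): focus=B path=0 depth=1 children=['P', 'Y', 'M'] left=[] right=[] parent=S
Step 2 (down 0): focus=P path=0/0 depth=2 children=['N', 'H'] left=[] right=['Y', 'M'] parent=B
Step 3 (up): focus=B path=0 depth=1 children=['P', 'Y', 'M'] left=[] right=[] parent=S
Step 4 (up): focus=S path=root depth=0 children=['B'] (at root)

Answer: S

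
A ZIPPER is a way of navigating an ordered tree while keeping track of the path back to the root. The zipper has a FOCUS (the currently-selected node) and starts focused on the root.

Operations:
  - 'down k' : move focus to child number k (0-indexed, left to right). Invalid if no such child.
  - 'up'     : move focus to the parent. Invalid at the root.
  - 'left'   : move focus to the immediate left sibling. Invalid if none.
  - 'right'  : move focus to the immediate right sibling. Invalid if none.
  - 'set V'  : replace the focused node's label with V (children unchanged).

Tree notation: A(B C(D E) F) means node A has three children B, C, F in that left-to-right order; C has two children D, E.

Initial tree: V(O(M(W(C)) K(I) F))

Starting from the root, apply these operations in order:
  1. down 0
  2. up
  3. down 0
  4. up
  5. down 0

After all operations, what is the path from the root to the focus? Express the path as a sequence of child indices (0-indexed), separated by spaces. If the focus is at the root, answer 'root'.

Step 1 (down 0): focus=O path=0 depth=1 children=['M', 'K', 'F'] left=[] right=[] parent=V
Step 2 (up): focus=V path=root depth=0 children=['O'] (at root)
Step 3 (down 0): focus=O path=0 depth=1 children=['M', 'K', 'F'] left=[] right=[] parent=V
Step 4 (up): focus=V path=root depth=0 children=['O'] (at root)
Step 5 (down 0): focus=O path=0 depth=1 children=['M', 'K', 'F'] left=[] right=[] parent=V

Answer: 0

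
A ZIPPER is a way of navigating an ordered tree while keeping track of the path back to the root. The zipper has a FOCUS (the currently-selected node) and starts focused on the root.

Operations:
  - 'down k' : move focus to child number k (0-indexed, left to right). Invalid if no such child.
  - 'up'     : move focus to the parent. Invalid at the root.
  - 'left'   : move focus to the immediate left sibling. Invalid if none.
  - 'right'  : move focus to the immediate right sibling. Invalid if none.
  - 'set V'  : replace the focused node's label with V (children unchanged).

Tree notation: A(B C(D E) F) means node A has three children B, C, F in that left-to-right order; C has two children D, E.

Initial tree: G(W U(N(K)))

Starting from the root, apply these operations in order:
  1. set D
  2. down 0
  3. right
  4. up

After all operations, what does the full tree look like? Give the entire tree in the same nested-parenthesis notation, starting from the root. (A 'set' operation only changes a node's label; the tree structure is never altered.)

Step 1 (set D): focus=D path=root depth=0 children=['W', 'U'] (at root)
Step 2 (down 0): focus=W path=0 depth=1 children=[] left=[] right=['U'] parent=D
Step 3 (right): focus=U path=1 depth=1 children=['N'] left=['W'] right=[] parent=D
Step 4 (up): focus=D path=root depth=0 children=['W', 'U'] (at root)

Answer: D(W U(N(K)))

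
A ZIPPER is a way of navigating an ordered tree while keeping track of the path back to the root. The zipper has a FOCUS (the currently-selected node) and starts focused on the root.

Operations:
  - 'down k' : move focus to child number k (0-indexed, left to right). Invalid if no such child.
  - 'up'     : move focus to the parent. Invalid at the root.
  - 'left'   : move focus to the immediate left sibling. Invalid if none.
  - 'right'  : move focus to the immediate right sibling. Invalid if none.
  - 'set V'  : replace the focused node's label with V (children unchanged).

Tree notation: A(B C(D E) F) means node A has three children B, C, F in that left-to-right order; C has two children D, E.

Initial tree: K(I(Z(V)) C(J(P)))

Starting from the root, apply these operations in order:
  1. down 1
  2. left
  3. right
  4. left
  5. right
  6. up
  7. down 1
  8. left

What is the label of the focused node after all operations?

Step 1 (down 1): focus=C path=1 depth=1 children=['J'] left=['I'] right=[] parent=K
Step 2 (left): focus=I path=0 depth=1 children=['Z'] left=[] right=['C'] parent=K
Step 3 (right): focus=C path=1 depth=1 children=['J'] left=['I'] right=[] parent=K
Step 4 (left): focus=I path=0 depth=1 children=['Z'] left=[] right=['C'] parent=K
Step 5 (right): focus=C path=1 depth=1 children=['J'] left=['I'] right=[] parent=K
Step 6 (up): focus=K path=root depth=0 children=['I', 'C'] (at root)
Step 7 (down 1): focus=C path=1 depth=1 children=['J'] left=['I'] right=[] parent=K
Step 8 (left): focus=I path=0 depth=1 children=['Z'] left=[] right=['C'] parent=K

Answer: I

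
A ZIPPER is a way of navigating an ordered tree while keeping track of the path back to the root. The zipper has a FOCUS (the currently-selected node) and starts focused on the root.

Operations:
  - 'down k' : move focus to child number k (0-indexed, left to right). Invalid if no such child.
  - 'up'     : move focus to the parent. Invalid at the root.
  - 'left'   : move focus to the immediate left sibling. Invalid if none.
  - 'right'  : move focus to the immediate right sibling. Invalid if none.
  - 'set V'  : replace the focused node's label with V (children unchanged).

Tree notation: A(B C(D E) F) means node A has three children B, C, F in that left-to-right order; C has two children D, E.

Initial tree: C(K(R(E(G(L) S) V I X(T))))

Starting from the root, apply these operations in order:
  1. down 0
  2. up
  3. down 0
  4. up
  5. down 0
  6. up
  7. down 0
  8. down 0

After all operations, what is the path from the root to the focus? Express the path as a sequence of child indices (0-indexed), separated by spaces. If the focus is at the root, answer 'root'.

Step 1 (down 0): focus=K path=0 depth=1 children=['R'] left=[] right=[] parent=C
Step 2 (up): focus=C path=root depth=0 children=['K'] (at root)
Step 3 (down 0): focus=K path=0 depth=1 children=['R'] left=[] right=[] parent=C
Step 4 (up): focus=C path=root depth=0 children=['K'] (at root)
Step 5 (down 0): focus=K path=0 depth=1 children=['R'] left=[] right=[] parent=C
Step 6 (up): focus=C path=root depth=0 children=['K'] (at root)
Step 7 (down 0): focus=K path=0 depth=1 children=['R'] left=[] right=[] parent=C
Step 8 (down 0): focus=R path=0/0 depth=2 children=['E', 'V', 'I', 'X'] left=[] right=[] parent=K

Answer: 0 0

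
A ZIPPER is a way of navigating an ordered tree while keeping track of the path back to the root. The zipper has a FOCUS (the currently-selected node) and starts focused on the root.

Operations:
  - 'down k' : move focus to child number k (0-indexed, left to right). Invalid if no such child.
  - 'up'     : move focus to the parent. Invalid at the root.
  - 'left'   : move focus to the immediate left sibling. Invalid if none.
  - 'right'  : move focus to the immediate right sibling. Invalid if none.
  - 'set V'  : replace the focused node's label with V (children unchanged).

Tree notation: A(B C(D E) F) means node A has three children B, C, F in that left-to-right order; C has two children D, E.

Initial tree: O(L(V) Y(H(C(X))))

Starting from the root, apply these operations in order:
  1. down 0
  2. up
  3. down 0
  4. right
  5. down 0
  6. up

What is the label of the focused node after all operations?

Step 1 (down 0): focus=L path=0 depth=1 children=['V'] left=[] right=['Y'] parent=O
Step 2 (up): focus=O path=root depth=0 children=['L', 'Y'] (at root)
Step 3 (down 0): focus=L path=0 depth=1 children=['V'] left=[] right=['Y'] parent=O
Step 4 (right): focus=Y path=1 depth=1 children=['H'] left=['L'] right=[] parent=O
Step 5 (down 0): focus=H path=1/0 depth=2 children=['C'] left=[] right=[] parent=Y
Step 6 (up): focus=Y path=1 depth=1 children=['H'] left=['L'] right=[] parent=O

Answer: Y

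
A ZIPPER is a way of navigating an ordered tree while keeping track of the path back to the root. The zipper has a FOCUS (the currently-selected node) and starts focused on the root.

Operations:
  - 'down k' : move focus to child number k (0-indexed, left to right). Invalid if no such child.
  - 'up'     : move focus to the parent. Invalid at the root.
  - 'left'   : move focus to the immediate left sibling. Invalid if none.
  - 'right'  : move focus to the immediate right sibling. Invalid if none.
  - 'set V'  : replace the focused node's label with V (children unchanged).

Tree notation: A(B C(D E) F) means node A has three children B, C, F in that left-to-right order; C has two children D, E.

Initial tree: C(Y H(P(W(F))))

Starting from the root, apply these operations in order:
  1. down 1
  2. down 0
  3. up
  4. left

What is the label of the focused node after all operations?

Step 1 (down 1): focus=H path=1 depth=1 children=['P'] left=['Y'] right=[] parent=C
Step 2 (down 0): focus=P path=1/0 depth=2 children=['W'] left=[] right=[] parent=H
Step 3 (up): focus=H path=1 depth=1 children=['P'] left=['Y'] right=[] parent=C
Step 4 (left): focus=Y path=0 depth=1 children=[] left=[] right=['H'] parent=C

Answer: Y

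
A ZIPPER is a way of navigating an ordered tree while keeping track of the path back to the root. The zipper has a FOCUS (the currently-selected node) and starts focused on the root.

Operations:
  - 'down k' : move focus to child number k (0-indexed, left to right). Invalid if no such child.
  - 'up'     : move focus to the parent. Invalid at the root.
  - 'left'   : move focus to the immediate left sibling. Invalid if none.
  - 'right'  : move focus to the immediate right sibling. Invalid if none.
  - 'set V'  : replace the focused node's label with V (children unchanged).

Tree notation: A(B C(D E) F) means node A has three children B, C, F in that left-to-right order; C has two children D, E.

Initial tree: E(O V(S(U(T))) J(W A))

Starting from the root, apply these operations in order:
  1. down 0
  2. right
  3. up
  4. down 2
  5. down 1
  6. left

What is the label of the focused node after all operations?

Answer: W

Derivation:
Step 1 (down 0): focus=O path=0 depth=1 children=[] left=[] right=['V', 'J'] parent=E
Step 2 (right): focus=V path=1 depth=1 children=['S'] left=['O'] right=['J'] parent=E
Step 3 (up): focus=E path=root depth=0 children=['O', 'V', 'J'] (at root)
Step 4 (down 2): focus=J path=2 depth=1 children=['W', 'A'] left=['O', 'V'] right=[] parent=E
Step 5 (down 1): focus=A path=2/1 depth=2 children=[] left=['W'] right=[] parent=J
Step 6 (left): focus=W path=2/0 depth=2 children=[] left=[] right=['A'] parent=J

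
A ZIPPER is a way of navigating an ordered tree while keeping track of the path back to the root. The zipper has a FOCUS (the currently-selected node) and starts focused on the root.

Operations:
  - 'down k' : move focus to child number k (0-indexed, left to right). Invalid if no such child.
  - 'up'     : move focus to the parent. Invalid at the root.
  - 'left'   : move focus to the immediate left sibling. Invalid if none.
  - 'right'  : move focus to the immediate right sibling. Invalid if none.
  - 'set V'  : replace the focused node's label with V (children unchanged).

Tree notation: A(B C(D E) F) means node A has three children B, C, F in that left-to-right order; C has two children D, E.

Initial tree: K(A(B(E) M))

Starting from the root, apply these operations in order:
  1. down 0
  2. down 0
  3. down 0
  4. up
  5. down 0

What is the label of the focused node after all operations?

Answer: E

Derivation:
Step 1 (down 0): focus=A path=0 depth=1 children=['B', 'M'] left=[] right=[] parent=K
Step 2 (down 0): focus=B path=0/0 depth=2 children=['E'] left=[] right=['M'] parent=A
Step 3 (down 0): focus=E path=0/0/0 depth=3 children=[] left=[] right=[] parent=B
Step 4 (up): focus=B path=0/0 depth=2 children=['E'] left=[] right=['M'] parent=A
Step 5 (down 0): focus=E path=0/0/0 depth=3 children=[] left=[] right=[] parent=B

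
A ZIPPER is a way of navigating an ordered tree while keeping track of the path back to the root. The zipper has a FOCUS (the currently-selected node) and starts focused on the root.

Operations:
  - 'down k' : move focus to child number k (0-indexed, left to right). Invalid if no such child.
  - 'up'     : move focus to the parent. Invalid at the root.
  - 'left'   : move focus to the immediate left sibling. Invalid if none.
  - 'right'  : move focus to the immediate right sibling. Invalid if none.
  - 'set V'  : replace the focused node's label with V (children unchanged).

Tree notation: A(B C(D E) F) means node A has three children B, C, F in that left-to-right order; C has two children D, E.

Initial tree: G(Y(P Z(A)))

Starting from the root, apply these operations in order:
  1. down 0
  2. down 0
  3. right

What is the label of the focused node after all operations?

Step 1 (down 0): focus=Y path=0 depth=1 children=['P', 'Z'] left=[] right=[] parent=G
Step 2 (down 0): focus=P path=0/0 depth=2 children=[] left=[] right=['Z'] parent=Y
Step 3 (right): focus=Z path=0/1 depth=2 children=['A'] left=['P'] right=[] parent=Y

Answer: Z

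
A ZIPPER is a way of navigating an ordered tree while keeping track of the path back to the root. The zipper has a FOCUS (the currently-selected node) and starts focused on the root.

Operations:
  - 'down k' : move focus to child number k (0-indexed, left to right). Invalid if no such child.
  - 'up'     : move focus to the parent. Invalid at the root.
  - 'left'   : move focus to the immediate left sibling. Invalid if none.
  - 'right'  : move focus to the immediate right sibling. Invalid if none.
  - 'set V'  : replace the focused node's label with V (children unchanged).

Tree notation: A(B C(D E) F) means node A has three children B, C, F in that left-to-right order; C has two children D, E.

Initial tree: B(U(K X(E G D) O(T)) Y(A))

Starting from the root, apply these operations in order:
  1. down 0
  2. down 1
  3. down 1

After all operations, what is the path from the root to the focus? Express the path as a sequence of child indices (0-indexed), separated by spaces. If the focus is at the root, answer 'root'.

Step 1 (down 0): focus=U path=0 depth=1 children=['K', 'X', 'O'] left=[] right=['Y'] parent=B
Step 2 (down 1): focus=X path=0/1 depth=2 children=['E', 'G', 'D'] left=['K'] right=['O'] parent=U
Step 3 (down 1): focus=G path=0/1/1 depth=3 children=[] left=['E'] right=['D'] parent=X

Answer: 0 1 1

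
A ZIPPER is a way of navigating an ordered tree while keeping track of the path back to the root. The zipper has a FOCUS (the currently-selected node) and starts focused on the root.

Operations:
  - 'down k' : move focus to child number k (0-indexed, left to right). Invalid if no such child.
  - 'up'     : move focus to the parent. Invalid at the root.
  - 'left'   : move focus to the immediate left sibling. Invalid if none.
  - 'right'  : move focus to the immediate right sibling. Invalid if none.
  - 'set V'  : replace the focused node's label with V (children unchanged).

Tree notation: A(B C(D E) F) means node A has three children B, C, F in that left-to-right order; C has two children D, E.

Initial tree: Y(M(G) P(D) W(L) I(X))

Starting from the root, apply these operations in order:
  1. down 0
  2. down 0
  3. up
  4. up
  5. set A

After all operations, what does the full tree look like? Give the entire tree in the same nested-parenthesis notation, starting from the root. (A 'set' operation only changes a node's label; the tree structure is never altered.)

Answer: A(M(G) P(D) W(L) I(X))

Derivation:
Step 1 (down 0): focus=M path=0 depth=1 children=['G'] left=[] right=['P', 'W', 'I'] parent=Y
Step 2 (down 0): focus=G path=0/0 depth=2 children=[] left=[] right=[] parent=M
Step 3 (up): focus=M path=0 depth=1 children=['G'] left=[] right=['P', 'W', 'I'] parent=Y
Step 4 (up): focus=Y path=root depth=0 children=['M', 'P', 'W', 'I'] (at root)
Step 5 (set A): focus=A path=root depth=0 children=['M', 'P', 'W', 'I'] (at root)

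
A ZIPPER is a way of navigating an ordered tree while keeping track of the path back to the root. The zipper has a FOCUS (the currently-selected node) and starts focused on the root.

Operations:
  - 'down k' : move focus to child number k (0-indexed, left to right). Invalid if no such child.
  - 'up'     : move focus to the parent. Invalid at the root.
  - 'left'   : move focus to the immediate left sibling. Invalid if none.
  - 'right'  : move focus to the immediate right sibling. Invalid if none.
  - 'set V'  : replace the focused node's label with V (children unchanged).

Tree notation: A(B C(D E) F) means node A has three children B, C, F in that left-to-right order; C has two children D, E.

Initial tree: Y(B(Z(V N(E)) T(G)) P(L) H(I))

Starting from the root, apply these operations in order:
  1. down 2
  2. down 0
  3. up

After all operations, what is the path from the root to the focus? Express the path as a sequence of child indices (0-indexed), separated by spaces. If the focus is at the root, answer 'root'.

Step 1 (down 2): focus=H path=2 depth=1 children=['I'] left=['B', 'P'] right=[] parent=Y
Step 2 (down 0): focus=I path=2/0 depth=2 children=[] left=[] right=[] parent=H
Step 3 (up): focus=H path=2 depth=1 children=['I'] left=['B', 'P'] right=[] parent=Y

Answer: 2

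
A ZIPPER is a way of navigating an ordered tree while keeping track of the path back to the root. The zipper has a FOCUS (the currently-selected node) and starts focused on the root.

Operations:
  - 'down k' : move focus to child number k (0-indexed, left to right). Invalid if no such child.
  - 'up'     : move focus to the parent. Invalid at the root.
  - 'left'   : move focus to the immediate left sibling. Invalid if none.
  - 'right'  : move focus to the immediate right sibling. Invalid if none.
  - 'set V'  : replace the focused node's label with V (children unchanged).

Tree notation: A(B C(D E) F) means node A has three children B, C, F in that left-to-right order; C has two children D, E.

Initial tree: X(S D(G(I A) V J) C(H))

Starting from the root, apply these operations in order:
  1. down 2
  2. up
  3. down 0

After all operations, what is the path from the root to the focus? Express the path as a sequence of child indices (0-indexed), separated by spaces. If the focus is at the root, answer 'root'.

Answer: 0

Derivation:
Step 1 (down 2): focus=C path=2 depth=1 children=['H'] left=['S', 'D'] right=[] parent=X
Step 2 (up): focus=X path=root depth=0 children=['S', 'D', 'C'] (at root)
Step 3 (down 0): focus=S path=0 depth=1 children=[] left=[] right=['D', 'C'] parent=X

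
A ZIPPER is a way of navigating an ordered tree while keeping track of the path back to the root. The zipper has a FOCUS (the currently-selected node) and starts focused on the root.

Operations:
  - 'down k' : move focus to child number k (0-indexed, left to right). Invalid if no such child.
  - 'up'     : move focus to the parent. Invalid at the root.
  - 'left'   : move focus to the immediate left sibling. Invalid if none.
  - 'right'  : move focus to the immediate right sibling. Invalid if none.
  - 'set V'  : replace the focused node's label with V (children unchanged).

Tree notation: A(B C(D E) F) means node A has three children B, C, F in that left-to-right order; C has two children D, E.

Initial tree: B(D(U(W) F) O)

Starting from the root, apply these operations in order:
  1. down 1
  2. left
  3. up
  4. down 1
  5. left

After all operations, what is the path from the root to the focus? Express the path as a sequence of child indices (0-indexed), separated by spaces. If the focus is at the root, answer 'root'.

Step 1 (down 1): focus=O path=1 depth=1 children=[] left=['D'] right=[] parent=B
Step 2 (left): focus=D path=0 depth=1 children=['U', 'F'] left=[] right=['O'] parent=B
Step 3 (up): focus=B path=root depth=0 children=['D', 'O'] (at root)
Step 4 (down 1): focus=O path=1 depth=1 children=[] left=['D'] right=[] parent=B
Step 5 (left): focus=D path=0 depth=1 children=['U', 'F'] left=[] right=['O'] parent=B

Answer: 0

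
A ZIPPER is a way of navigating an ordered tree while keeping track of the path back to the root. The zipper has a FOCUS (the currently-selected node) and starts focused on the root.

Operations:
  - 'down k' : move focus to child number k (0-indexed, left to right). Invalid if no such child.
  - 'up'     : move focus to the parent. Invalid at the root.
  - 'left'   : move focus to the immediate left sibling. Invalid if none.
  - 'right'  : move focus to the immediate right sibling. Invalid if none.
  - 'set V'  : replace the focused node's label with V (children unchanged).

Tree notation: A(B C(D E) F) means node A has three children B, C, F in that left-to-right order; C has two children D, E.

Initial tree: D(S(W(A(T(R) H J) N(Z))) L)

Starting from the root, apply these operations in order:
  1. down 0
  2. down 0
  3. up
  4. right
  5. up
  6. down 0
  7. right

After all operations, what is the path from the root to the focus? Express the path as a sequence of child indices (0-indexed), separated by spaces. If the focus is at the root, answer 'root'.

Answer: 1

Derivation:
Step 1 (down 0): focus=S path=0 depth=1 children=['W'] left=[] right=['L'] parent=D
Step 2 (down 0): focus=W path=0/0 depth=2 children=['A', 'N'] left=[] right=[] parent=S
Step 3 (up): focus=S path=0 depth=1 children=['W'] left=[] right=['L'] parent=D
Step 4 (right): focus=L path=1 depth=1 children=[] left=['S'] right=[] parent=D
Step 5 (up): focus=D path=root depth=0 children=['S', 'L'] (at root)
Step 6 (down 0): focus=S path=0 depth=1 children=['W'] left=[] right=['L'] parent=D
Step 7 (right): focus=L path=1 depth=1 children=[] left=['S'] right=[] parent=D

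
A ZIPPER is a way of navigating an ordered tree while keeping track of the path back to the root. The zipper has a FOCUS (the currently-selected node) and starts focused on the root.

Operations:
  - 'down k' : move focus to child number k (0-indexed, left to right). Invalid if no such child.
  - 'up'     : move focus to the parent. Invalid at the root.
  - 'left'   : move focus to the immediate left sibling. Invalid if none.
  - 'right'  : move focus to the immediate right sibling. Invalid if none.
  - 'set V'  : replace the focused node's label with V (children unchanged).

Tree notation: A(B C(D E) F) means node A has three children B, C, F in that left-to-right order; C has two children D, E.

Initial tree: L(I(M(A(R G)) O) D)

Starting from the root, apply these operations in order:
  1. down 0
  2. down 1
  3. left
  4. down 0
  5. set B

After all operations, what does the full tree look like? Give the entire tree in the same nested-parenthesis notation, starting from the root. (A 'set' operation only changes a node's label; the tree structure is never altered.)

Answer: L(I(M(B(R G)) O) D)

Derivation:
Step 1 (down 0): focus=I path=0 depth=1 children=['M', 'O'] left=[] right=['D'] parent=L
Step 2 (down 1): focus=O path=0/1 depth=2 children=[] left=['M'] right=[] parent=I
Step 3 (left): focus=M path=0/0 depth=2 children=['A'] left=[] right=['O'] parent=I
Step 4 (down 0): focus=A path=0/0/0 depth=3 children=['R', 'G'] left=[] right=[] parent=M
Step 5 (set B): focus=B path=0/0/0 depth=3 children=['R', 'G'] left=[] right=[] parent=M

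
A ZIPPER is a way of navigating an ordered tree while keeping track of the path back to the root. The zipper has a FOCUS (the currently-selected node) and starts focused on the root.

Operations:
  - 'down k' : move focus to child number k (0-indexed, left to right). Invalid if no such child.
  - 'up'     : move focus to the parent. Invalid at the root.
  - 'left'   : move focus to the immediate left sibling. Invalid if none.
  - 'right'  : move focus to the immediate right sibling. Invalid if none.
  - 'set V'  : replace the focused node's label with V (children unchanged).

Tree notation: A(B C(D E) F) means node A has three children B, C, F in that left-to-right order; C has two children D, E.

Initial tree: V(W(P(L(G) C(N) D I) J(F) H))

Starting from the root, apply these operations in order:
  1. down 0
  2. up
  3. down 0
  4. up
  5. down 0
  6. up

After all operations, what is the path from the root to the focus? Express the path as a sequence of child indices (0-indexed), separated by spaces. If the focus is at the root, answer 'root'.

Answer: root

Derivation:
Step 1 (down 0): focus=W path=0 depth=1 children=['P', 'J', 'H'] left=[] right=[] parent=V
Step 2 (up): focus=V path=root depth=0 children=['W'] (at root)
Step 3 (down 0): focus=W path=0 depth=1 children=['P', 'J', 'H'] left=[] right=[] parent=V
Step 4 (up): focus=V path=root depth=0 children=['W'] (at root)
Step 5 (down 0): focus=W path=0 depth=1 children=['P', 'J', 'H'] left=[] right=[] parent=V
Step 6 (up): focus=V path=root depth=0 children=['W'] (at root)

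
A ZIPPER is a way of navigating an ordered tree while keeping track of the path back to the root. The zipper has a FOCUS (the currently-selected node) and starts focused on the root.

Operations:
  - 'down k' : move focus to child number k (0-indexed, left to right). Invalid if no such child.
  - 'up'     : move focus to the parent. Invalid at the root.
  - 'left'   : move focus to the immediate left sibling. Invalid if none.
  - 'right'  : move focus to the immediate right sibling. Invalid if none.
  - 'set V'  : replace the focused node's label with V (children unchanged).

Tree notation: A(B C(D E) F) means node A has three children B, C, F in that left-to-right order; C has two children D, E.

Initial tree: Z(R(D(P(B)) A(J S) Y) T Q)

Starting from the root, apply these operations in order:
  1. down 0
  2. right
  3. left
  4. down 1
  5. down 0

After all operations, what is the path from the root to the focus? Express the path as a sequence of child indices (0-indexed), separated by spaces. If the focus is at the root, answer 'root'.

Step 1 (down 0): focus=R path=0 depth=1 children=['D', 'A', 'Y'] left=[] right=['T', 'Q'] parent=Z
Step 2 (right): focus=T path=1 depth=1 children=[] left=['R'] right=['Q'] parent=Z
Step 3 (left): focus=R path=0 depth=1 children=['D', 'A', 'Y'] left=[] right=['T', 'Q'] parent=Z
Step 4 (down 1): focus=A path=0/1 depth=2 children=['J', 'S'] left=['D'] right=['Y'] parent=R
Step 5 (down 0): focus=J path=0/1/0 depth=3 children=[] left=[] right=['S'] parent=A

Answer: 0 1 0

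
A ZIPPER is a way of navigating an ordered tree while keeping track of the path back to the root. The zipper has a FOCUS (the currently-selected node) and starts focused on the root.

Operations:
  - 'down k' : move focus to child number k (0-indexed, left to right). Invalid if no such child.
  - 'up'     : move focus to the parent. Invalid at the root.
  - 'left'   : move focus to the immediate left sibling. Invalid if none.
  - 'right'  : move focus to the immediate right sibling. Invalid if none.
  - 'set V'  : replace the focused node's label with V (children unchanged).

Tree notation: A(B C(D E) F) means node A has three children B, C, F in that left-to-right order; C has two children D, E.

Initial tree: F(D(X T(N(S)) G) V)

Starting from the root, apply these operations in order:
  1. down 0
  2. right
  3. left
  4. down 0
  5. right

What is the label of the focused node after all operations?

Answer: T

Derivation:
Step 1 (down 0): focus=D path=0 depth=1 children=['X', 'T', 'G'] left=[] right=['V'] parent=F
Step 2 (right): focus=V path=1 depth=1 children=[] left=['D'] right=[] parent=F
Step 3 (left): focus=D path=0 depth=1 children=['X', 'T', 'G'] left=[] right=['V'] parent=F
Step 4 (down 0): focus=X path=0/0 depth=2 children=[] left=[] right=['T', 'G'] parent=D
Step 5 (right): focus=T path=0/1 depth=2 children=['N'] left=['X'] right=['G'] parent=D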